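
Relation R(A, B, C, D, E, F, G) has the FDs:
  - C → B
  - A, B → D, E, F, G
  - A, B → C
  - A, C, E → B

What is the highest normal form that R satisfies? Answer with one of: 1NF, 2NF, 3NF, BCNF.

Candidate keys: {A, B}, {A, C}. Prime attributes: {A, B, C}.
C → B: {C}⁺ = {B, C}, which is not all of the attributes, so the left side is not a superkey — BCNF is violated.
Its right-hand attributes {B} are all prime, as are those of every other non-superkey FD — the relation is in 3NF.

3NF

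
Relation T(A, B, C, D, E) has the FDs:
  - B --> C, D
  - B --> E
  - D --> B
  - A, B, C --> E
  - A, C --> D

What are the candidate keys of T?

{A, B}, {A, C}, {A, D}

No FD produces {A}, so it must be in every candidate key.
{A, B}⁺ = {A, B, C, D, E} — all of the relation — so {A, B} is a candidate key.
{A, C}⁺ = {A, B, C, D, E} — all of the relation — so {A, C} is a candidate key.
{A, D}⁺ = {A, B, C, D, E} — all of the relation — so {A, D} is a candidate key.
No proper subset of any of these is a key, and no other minimal superkey exists.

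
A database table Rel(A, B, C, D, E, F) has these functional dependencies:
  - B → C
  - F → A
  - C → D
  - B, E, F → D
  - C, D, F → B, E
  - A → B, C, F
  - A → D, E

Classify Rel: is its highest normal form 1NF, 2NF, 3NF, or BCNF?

2NF

Candidate keys: {A}, {F}. Prime attributes: {A, F}.
For B → C we have {B}⁺ = {B, C, D}; {B} is not a superkey, so BCNF fails.
Because {C} is non-prime and the left side of B → C is not a superkey, the relation is not in 3NF.
With only single-attribute keys there can be no partial dependency, so 2NF holds.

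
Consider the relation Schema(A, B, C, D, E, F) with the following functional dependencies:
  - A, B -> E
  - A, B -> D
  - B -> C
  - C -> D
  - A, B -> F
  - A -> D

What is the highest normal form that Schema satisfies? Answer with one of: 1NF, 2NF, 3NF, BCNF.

1NF

Candidate key: {A, B}. Prime attributes: {A, B}.
B -> C breaks BCNF: {B}⁺ = {B, C, D}, so {B} is not a superkey.
Because {C} is non-prime and the left side of B -> C is not a superkey, the relation is not in 3NF.
Since {A} ⊂ {A, B} and {A}⁺ ⊇ {D} with {D} non-prime, there is a partial dependency; 2NF fails.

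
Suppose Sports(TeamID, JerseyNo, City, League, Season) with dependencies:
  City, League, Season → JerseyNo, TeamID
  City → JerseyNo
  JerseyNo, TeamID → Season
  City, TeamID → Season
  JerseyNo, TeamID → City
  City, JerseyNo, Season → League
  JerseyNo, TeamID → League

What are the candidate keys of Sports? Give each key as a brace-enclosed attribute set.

Closure of {City, Season} is {City, JerseyNo, League, Season, TeamID}, the whole schema; {City, Season} is a candidate key.
Closure of {City, TeamID} is {City, JerseyNo, League, Season, TeamID}, the whole schema; {City, TeamID} is a candidate key.
Closure of {JerseyNo, TeamID} is {City, JerseyNo, League, Season, TeamID}, the whole schema; {JerseyNo, TeamID} is a candidate key.
Any other superkey properly contains one of these, so there are no further candidate keys.

{City, Season}, {City, TeamID}, {JerseyNo, TeamID}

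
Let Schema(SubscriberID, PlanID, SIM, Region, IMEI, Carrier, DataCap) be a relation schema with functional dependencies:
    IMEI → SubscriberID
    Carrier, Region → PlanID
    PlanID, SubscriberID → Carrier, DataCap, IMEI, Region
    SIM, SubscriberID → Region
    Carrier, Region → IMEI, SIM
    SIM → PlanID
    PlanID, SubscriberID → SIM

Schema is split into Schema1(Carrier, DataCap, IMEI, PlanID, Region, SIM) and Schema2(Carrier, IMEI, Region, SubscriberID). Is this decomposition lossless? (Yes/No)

Yes

Schema1 ∩ Schema2 = {Carrier, IMEI, Region}; its closure under F is {Carrier, DataCap, IMEI, PlanID, Region, SIM, SubscriberID}.
Since Schema1 ⊆ {Carrier, DataCap, IMEI, PlanID, Region, SIM, SubscriberID}, the intersection is a superkey of Schema1; the decomposition is lossless.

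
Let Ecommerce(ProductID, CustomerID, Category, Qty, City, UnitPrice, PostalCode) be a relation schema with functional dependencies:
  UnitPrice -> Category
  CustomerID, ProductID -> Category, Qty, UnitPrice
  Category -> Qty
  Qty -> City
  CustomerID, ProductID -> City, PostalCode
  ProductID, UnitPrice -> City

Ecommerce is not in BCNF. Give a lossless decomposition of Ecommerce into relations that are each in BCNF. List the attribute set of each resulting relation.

{Category, Qty}; {Category, UnitPrice}; {City, Qty}; {CustomerID, PostalCode, ProductID, UnitPrice}

Candidate key of the original relation: {CustomerID, ProductID}.
In {Category, City, CustomerID, PostalCode, ProductID, Qty, UnitPrice}, {UnitPrice} is not a superkey ({UnitPrice}⁺ restricted to this set is {Category, City, Qty, UnitPrice}), so split on UnitPrice -> Category, City, Qty into {Category, City, Qty, UnitPrice} and {CustomerID, PostalCode, ProductID, UnitPrice}.
In {Category, City, Qty, UnitPrice}, {Category} is not a superkey ({Category}⁺ restricted to this set is {Category, City, Qty}), so split on Category -> City, Qty into {Category, City, Qty} and {Category, UnitPrice}.
In {Category, City, Qty}, {Qty} is not a superkey ({Qty}⁺ restricted to this set is {City, Qty}), so split on Qty -> City into {City, Qty} and {Category, Qty}.
{City, Qty}: every determinant is a superkey — BCNF.
{Category, Qty}: every determinant is a superkey — BCNF.
{Category, UnitPrice}: every determinant is a superkey — BCNF.
{CustomerID, PostalCode, ProductID, UnitPrice}: every determinant is a superkey — BCNF.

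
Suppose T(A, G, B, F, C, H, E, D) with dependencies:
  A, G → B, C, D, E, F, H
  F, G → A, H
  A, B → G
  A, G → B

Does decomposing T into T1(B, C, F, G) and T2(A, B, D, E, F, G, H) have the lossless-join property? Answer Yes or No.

Yes

T1 ∩ T2 = {B, F, G}; its closure under F is {A, B, C, D, E, F, G, H}.
This includes all of T1, so the common attributes are a superkey of T1 — the join is lossless.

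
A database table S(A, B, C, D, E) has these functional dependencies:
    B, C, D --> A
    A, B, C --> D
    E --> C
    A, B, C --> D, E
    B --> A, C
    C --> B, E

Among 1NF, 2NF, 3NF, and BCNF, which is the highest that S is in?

BCNF

Candidate keys: {B}, {C}, {E}. Prime attributes: {B, C, E}.
Every FD has a superkey on the left, so the relation is in BCNF.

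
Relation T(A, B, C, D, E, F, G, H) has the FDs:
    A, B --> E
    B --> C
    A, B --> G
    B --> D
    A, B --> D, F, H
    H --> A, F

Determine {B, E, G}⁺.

Start with {B, E, G}.
B --> C applies; add {C} → now {B, C, E, G}.
B --> D applies; add {D} → now {B, C, D, E, G}.
No further FD applies.

{B, C, D, E, G}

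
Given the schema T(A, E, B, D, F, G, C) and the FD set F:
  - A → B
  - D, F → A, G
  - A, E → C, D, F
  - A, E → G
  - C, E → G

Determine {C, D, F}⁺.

{A, B, C, D, F, G}

Start with {C, D, F}.
D, F → A, G applies; add {A, G} → now {A, C, D, F, G}.
A → B applies; add {B} → now {A, B, C, D, F, G}.
No further FD applies.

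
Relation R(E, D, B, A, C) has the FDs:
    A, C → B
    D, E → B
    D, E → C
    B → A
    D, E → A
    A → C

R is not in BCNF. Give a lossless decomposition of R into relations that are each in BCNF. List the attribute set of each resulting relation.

Candidate key of the original relation: {D, E}.
In {A, B, C, D, E}, {A, C} is not a superkey ({A, C}⁺ restricted to this set is {A, B, C}), so split on A, C → B into {A, B, C} and {A, C, D, E}.
{A, B, C}: every determinant is a superkey — BCNF.
In {A, C, D, E}, {A} is not a superkey ({A}⁺ restricted to this set is {A, C}), so split on A → C into {A, C} and {A, D, E}.
{A, C}: every determinant is a superkey — BCNF.
{A, D, E}: every determinant is a superkey — BCNF.

{A, B, C}; {A, D, E}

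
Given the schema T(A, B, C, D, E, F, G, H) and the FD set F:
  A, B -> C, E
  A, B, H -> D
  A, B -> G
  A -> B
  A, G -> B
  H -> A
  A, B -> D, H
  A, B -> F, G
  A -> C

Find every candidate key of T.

{A}, {H}

Closure of {A} is {A, B, C, D, E, F, G, H}, the whole schema; {A} is a candidate key.
Closure of {H} is {A, B, C, D, E, F, G, H}, the whole schema; {H} is a candidate key.
Any other superkey properly contains one of these, so there are no further candidate keys.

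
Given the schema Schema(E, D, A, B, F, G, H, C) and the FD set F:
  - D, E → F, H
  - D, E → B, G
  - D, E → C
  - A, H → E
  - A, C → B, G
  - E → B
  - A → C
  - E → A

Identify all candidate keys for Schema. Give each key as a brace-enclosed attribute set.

{D} never appears on the right of any FD, so every key must include it.
Closure of {D, E} is {A, B, C, D, E, F, G, H}, the whole schema; {D, E} is a candidate key.
Closure of {A, D, H} is {A, B, C, D, E, F, G, H}, the whole schema; {A, D, H} is a candidate key.
No proper subset of any of these is a key, and no other minimal superkey exists.

{A, D, H}, {D, E}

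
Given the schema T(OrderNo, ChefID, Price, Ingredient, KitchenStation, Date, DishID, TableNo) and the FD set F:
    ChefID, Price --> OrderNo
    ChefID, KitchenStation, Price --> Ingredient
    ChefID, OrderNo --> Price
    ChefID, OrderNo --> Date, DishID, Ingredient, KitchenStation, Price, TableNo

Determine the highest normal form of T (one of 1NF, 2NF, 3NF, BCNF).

BCNF

Candidate keys: {ChefID, OrderNo}, {ChefID, Price}. Prime attributes: {ChefID, OrderNo, Price}.
Each dependency's left side is a superkey — BCNF holds.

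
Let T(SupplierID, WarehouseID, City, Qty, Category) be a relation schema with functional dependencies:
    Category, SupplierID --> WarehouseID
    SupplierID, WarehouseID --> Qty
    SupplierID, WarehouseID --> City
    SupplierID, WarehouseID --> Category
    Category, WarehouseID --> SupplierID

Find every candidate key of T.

{Category, SupplierID}, {Category, WarehouseID}, {SupplierID, WarehouseID}

Closure of {Category, SupplierID} is {Category, City, Qty, SupplierID, WarehouseID}, the whole schema; {Category, SupplierID} is a candidate key.
Closure of {Category, WarehouseID} is {Category, City, Qty, SupplierID, WarehouseID}, the whole schema; {Category, WarehouseID} is a candidate key.
Closure of {SupplierID, WarehouseID} is {Category, City, Qty, SupplierID, WarehouseID}, the whole schema; {SupplierID, WarehouseID} is a candidate key.
Any other superkey properly contains one of these, so there are no further candidate keys.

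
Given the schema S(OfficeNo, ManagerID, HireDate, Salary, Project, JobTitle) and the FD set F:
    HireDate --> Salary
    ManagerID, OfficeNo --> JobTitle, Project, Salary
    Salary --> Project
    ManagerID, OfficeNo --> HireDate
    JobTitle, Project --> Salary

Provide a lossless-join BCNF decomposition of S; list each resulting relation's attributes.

{HireDate, JobTitle, ManagerID, OfficeNo}; {HireDate, Salary}; {Project, Salary}

Candidate key of the original relation: {ManagerID, OfficeNo}.
Within {HireDate, JobTitle, ManagerID, OfficeNo, Project, Salary}: {HireDate}⁺ ∩ {HireDate, JobTitle, ManagerID, OfficeNo, Project, Salary} = {HireDate, Project, Salary}, not the whole set, so HireDate --> Project, Salary violates BCNF; decompose into {HireDate, Project, Salary} and {HireDate, JobTitle, ManagerID, OfficeNo}.
Within {HireDate, Project, Salary}: {Salary}⁺ ∩ {HireDate, Project, Salary} = {Project, Salary}, not the whole set, so Salary --> Project violates BCNF; decompose into {Project, Salary} and {HireDate, Salary}.
{Project, Salary} has no BCNF violation.
{HireDate, Salary} has no BCNF violation.
{HireDate, JobTitle, ManagerID, OfficeNo} has no BCNF violation.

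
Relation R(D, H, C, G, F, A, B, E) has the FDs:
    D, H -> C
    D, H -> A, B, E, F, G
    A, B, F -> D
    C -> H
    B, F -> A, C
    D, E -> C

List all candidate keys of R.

{B, F}, {C, D}, {D, E}, {D, H}

{B, F}⁺ = {A, B, C, D, E, F, G, H} — all of the relation — so {B, F} is a candidate key.
{C, D}⁺ = {A, B, C, D, E, F, G, H} — all of the relation — so {C, D} is a candidate key.
{D, E}⁺ = {A, B, C, D, E, F, G, H} — all of the relation — so {D, E} is a candidate key.
{D, H}⁺ = {A, B, C, D, E, F, G, H} — all of the relation — so {D, H} is a candidate key.
No proper subset of any of these is a key, and no other minimal superkey exists.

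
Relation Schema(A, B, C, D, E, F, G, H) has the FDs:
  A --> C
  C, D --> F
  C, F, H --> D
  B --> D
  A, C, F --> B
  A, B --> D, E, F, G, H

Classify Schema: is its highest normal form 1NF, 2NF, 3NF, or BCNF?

Candidate keys: {A, B}, {A, D}, {A, F}. Prime attributes: {A, B, D, F}.
A --> C: {A}⁺ = {A, C}, which is not all of the attributes, so the left side is not a superkey — BCNF is violated.
A --> C determines the non-prime attribute {C} from a non-superkey — 3NF is violated.
{A} is a proper subset of the key {A, B}, and {A}⁺ contains the non-prime attribute {C} — a partial dependency, so 2NF is violated.

1NF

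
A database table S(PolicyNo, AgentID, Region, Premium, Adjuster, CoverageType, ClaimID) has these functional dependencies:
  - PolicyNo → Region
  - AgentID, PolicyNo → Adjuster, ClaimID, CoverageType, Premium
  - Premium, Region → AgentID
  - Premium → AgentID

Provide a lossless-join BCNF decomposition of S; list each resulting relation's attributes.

Candidate keys of the original relation: {AgentID, PolicyNo}, {PolicyNo, Premium}.
Within {Adjuster, AgentID, ClaimID, CoverageType, PolicyNo, Premium, Region}: {PolicyNo}⁺ ∩ {Adjuster, AgentID, ClaimID, CoverageType, PolicyNo, Premium, Region} = {PolicyNo, Region}, not the whole set, so PolicyNo → Region violates BCNF; decompose into {PolicyNo, Region} and {Adjuster, AgentID, ClaimID, CoverageType, PolicyNo, Premium}.
{PolicyNo, Region} has no BCNF violation.
Within {Adjuster, AgentID, ClaimID, CoverageType, PolicyNo, Premium}: {Premium}⁺ ∩ {Adjuster, AgentID, ClaimID, CoverageType, PolicyNo, Premium} = {AgentID, Premium}, not the whole set, so Premium → AgentID violates BCNF; decompose into {AgentID, Premium} and {Adjuster, ClaimID, CoverageType, PolicyNo, Premium}.
{AgentID, Premium} has no BCNF violation.
{Adjuster, ClaimID, CoverageType, PolicyNo, Premium} has no BCNF violation.

{Adjuster, ClaimID, CoverageType, PolicyNo, Premium}; {AgentID, Premium}; {PolicyNo, Region}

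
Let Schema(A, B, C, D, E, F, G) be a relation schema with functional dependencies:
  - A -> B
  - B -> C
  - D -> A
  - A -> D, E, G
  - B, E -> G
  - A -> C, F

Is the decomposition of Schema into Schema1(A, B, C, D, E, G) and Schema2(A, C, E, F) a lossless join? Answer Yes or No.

Schema1 ∩ Schema2 = {A, C, E}; its closure under F is {A, B, C, D, E, F, G}.
Since Schema1 ⊆ {A, B, C, D, E, F, G}, the intersection is a superkey of Schema1; the decomposition is lossless.

Yes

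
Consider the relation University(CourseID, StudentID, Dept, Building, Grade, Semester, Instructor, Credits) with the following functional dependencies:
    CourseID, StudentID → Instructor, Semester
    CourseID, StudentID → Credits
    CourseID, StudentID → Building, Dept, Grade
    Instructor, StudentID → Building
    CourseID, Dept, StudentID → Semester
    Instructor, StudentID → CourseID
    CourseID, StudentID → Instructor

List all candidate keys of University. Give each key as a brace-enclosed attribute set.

Attributes never on any right-hand side: {StudentID} — every candidate key must contain it.
{CourseID, StudentID}⁺ = {Building, CourseID, Credits, Dept, Grade, Instructor, Semester, StudentID} — all of the relation — so {CourseID, StudentID} is a candidate key.
{Instructor, StudentID}⁺ = {Building, CourseID, Credits, Dept, Grade, Instructor, Semester, StudentID} — all of the relation — so {Instructor, StudentID} is a candidate key.
No proper subset of any of these is a key, and no other minimal superkey exists.

{CourseID, StudentID}, {Instructor, StudentID}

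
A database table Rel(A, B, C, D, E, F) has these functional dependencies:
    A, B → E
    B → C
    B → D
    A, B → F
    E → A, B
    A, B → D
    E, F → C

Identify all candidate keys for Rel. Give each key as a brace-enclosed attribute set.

{A, B}, {E}

{E}⁺ = {A, B, C, D, E, F} — all of the relation — so {E} is a candidate key.
{A, B}⁺ = {A, B, C, D, E, F} — all of the relation — so {A, B} is a candidate key.
These are minimal and exhaustive — every other superkey contains one of them.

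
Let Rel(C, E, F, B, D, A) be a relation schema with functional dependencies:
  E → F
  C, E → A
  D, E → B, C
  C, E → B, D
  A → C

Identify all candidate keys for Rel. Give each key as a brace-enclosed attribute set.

No FD produces {E}, so it must be in every candidate key.
{A, E} is a candidate key since {A, E}⁺ = {A, B, C, D, E, F} covers every attribute.
{C, E} is a candidate key since {C, E}⁺ = {A, B, C, D, E, F} covers every attribute.
{D, E} is a candidate key since {D, E}⁺ = {A, B, C, D, E, F} covers every attribute.
Any other superkey properly contains one of these, so there are no further candidate keys.

{A, E}, {C, E}, {D, E}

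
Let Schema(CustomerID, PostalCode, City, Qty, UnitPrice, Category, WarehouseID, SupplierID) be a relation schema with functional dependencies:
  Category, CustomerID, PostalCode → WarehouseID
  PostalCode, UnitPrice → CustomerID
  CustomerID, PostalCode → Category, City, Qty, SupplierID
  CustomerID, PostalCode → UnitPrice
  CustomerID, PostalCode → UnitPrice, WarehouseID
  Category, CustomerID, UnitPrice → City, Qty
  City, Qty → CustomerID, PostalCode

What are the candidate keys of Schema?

{Category, CustomerID, UnitPrice}, {City, Qty}, {CustomerID, PostalCode}, {PostalCode, UnitPrice}

{City, Qty}⁺ = {Category, City, CustomerID, PostalCode, Qty, SupplierID, UnitPrice, WarehouseID}, which is every attribute, so {City, Qty} is a candidate key.
{CustomerID, PostalCode}⁺ = {Category, City, CustomerID, PostalCode, Qty, SupplierID, UnitPrice, WarehouseID}, which is every attribute, so {CustomerID, PostalCode} is a candidate key.
{PostalCode, UnitPrice}⁺ = {Category, City, CustomerID, PostalCode, Qty, SupplierID, UnitPrice, WarehouseID}, which is every attribute, so {PostalCode, UnitPrice} is a candidate key.
{Category, CustomerID, UnitPrice}⁺ = {Category, City, CustomerID, PostalCode, Qty, SupplierID, UnitPrice, WarehouseID}, which is every attribute, so {Category, CustomerID, UnitPrice} is a candidate key.
Any other superkey properly contains one of these, so there are no further candidate keys.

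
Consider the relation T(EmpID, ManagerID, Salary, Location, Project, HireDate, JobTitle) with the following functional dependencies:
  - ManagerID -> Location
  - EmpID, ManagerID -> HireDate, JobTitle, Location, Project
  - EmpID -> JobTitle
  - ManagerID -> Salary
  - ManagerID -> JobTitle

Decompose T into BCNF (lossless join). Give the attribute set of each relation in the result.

Candidate key of the original relation: {EmpID, ManagerID}.
In {EmpID, HireDate, JobTitle, Location, ManagerID, Project, Salary}, {ManagerID} is not a superkey ({ManagerID}⁺ restricted to this set is {JobTitle, Location, ManagerID, Salary}), so split on ManagerID -> JobTitle, Location, Salary into {JobTitle, Location, ManagerID, Salary} and {EmpID, HireDate, ManagerID, Project}.
{JobTitle, Location, ManagerID, Salary}: every determinant is a superkey — BCNF.
{EmpID, HireDate, ManagerID, Project}: every determinant is a superkey — BCNF.

{EmpID, HireDate, ManagerID, Project}; {JobTitle, Location, ManagerID, Salary}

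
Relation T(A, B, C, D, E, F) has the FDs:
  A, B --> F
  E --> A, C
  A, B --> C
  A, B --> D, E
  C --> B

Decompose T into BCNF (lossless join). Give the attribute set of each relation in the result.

{A, C, D, E, F}; {B, C}

Candidate keys of the original relation: {A, B}, {A, C}, {E}.
Within {A, B, C, D, E, F}: {C}⁺ ∩ {A, B, C, D, E, F} = {B, C}, not the whole set, so C --> B violates BCNF; decompose into {B, C} and {A, C, D, E, F}.
{B, C} is in BCNF.
{A, C, D, E, F} is in BCNF.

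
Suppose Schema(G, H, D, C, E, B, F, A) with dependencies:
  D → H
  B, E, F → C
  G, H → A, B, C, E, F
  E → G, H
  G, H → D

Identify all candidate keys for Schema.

{E}⁺ = {A, B, C, D, E, F, G, H}, which is every attribute, so {E} is a candidate key.
{D, G}⁺ = {A, B, C, D, E, F, G, H}, which is every attribute, so {D, G} is a candidate key.
{G, H}⁺ = {A, B, C, D, E, F, G, H}, which is every attribute, so {G, H} is a candidate key.
Any other superkey properly contains one of these, so there are no further candidate keys.

{D, G}, {E}, {G, H}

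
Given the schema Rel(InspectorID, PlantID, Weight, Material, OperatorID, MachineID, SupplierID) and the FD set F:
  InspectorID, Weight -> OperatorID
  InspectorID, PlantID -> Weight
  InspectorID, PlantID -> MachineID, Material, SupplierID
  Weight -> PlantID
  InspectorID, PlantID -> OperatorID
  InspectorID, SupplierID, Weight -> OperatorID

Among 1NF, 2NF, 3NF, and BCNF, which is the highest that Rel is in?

Candidate keys: {InspectorID, PlantID}, {InspectorID, Weight}. Prime attributes: {InspectorID, PlantID, Weight}.
Weight -> PlantID: {Weight}⁺ = {PlantID, Weight}, which is not all of the attributes, so the left side is not a superkey — BCNF is violated.
Since {PlantID} ⊆ prime attributes and every other non-superkey FD also has a prime right side, the schema is in 3NF.

3NF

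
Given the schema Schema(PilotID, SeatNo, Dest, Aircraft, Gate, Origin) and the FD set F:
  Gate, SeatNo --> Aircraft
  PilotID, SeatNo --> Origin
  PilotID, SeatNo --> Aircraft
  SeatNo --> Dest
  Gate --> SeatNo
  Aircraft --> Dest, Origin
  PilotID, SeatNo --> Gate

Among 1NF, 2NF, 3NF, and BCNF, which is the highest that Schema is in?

1NF

Candidate keys: {Gate, PilotID}, {PilotID, SeatNo}. Prime attributes: {Gate, PilotID, SeatNo}.
For Gate, SeatNo --> Aircraft we have {Gate, SeatNo}⁺ = {Aircraft, Dest, Gate, Origin, SeatNo}; {Gate, SeatNo} is not a superkey, so BCNF fails.
Gate, SeatNo --> Aircraft determines the non-prime attribute {Aircraft} from a non-superkey — 3NF is violated.
The proper key subset {Gate} of {Gate, PilotID} determines non-prime {Aircraft, Dest, Origin}, so the relation is not even in 2NF.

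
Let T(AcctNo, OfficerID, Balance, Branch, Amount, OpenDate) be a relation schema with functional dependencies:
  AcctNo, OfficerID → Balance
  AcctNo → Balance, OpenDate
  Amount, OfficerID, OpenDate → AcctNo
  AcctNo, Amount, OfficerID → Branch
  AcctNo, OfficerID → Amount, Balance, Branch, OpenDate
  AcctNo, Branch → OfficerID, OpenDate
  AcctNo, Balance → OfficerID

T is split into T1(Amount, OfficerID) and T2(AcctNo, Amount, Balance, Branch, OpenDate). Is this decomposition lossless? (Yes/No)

No

T1 ∩ T2 = {Amount}; its closure under F is {Amount}.
The closure covers neither T1 nor T2 entirely; the join is not lossless.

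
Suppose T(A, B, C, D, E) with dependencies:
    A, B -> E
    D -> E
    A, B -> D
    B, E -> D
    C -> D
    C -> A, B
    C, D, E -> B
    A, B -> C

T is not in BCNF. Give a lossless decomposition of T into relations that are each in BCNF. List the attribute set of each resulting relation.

Candidate keys of the original relation: {A, B}, {C}.
In {A, B, C, D, E}, {D} is not a superkey ({D}⁺ restricted to this set is {D, E}), so split on D -> E into {D, E} and {A, B, C, D}.
{D, E}: every determinant is a superkey — BCNF.
{A, B, C, D}: every determinant is a superkey — BCNF.

{A, B, C, D}; {D, E}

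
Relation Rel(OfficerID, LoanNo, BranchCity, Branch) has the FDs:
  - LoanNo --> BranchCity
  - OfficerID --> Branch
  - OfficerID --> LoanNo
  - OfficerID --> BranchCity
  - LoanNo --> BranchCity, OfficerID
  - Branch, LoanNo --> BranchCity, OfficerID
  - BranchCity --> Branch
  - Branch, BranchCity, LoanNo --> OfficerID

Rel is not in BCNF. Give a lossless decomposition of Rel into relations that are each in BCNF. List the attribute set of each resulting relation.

{Branch, BranchCity}; {BranchCity, LoanNo, OfficerID}

Candidate keys of the original relation: {LoanNo}, {OfficerID}.
{Branch, BranchCity, LoanNo, OfficerID}: {BranchCity} determines {Branch, BranchCity} here but is not a superkey — split on BranchCity --> Branch, giving {Branch, BranchCity} and {BranchCity, LoanNo, OfficerID}.
{Branch, BranchCity}: every determinant is a superkey — BCNF.
{BranchCity, LoanNo, OfficerID}: every determinant is a superkey — BCNF.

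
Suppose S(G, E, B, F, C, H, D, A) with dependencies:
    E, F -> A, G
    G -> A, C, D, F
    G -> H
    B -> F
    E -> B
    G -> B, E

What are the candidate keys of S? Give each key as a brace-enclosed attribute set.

{E}, {G}

{E}⁺ = {A, B, C, D, E, F, G, H} — all of the relation — so {E} is a candidate key.
{G}⁺ = {A, B, C, D, E, F, G, H} — all of the relation — so {G} is a candidate key.
These are minimal and exhaustive — every other superkey contains one of them.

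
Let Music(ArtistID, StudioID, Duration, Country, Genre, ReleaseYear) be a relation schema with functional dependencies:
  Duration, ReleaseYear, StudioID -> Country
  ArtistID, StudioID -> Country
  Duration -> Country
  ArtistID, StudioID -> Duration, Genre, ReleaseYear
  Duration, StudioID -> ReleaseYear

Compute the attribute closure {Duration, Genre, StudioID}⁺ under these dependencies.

Start with {Duration, Genre, StudioID}.
Duration -> Country applies; add {Country} → now {Country, Duration, Genre, StudioID}.
Duration, StudioID -> ReleaseYear applies; add {ReleaseYear} → now {Country, Duration, Genre, ReleaseYear, StudioID}.
No further FD applies.

{Country, Duration, Genre, ReleaseYear, StudioID}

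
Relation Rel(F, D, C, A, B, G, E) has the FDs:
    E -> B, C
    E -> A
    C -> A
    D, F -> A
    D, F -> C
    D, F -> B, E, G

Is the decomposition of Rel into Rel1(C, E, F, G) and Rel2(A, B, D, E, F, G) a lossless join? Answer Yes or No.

Yes

Common attributes: {E, F, G}; their closure is {A, B, C, E, F, G}.
Since Rel1 ⊆ {A, B, C, E, F, G}, the intersection is a superkey of Rel1; the decomposition is lossless.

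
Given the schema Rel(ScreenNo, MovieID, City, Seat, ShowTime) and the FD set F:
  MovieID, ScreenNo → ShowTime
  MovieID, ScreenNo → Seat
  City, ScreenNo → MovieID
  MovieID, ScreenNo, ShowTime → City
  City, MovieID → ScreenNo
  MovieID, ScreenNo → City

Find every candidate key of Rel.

Closure of {City, MovieID} is {City, MovieID, ScreenNo, Seat, ShowTime}, the whole schema; {City, MovieID} is a candidate key.
Closure of {City, ScreenNo} is {City, MovieID, ScreenNo, Seat, ShowTime}, the whole schema; {City, ScreenNo} is a candidate key.
Closure of {MovieID, ScreenNo} is {City, MovieID, ScreenNo, Seat, ShowTime}, the whole schema; {MovieID, ScreenNo} is a candidate key.
No proper subset of any of these is a key, and no other minimal superkey exists.

{City, MovieID}, {City, ScreenNo}, {MovieID, ScreenNo}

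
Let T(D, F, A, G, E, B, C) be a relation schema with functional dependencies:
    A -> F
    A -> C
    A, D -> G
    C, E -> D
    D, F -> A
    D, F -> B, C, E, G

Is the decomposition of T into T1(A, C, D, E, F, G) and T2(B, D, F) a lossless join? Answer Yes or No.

T1 ∩ T2 = {D, F}; its closure under F is {A, B, C, D, E, F, G}.
T1 is contained in that closure, so T1 ∩ T2 -> T1 holds and the join is lossless.

Yes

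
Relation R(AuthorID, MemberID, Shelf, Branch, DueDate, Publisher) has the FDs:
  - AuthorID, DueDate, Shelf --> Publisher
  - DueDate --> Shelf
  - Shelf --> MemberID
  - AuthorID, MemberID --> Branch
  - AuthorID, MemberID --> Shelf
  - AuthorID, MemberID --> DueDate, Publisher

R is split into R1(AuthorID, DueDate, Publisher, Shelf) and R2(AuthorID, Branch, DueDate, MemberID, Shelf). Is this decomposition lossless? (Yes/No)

The shared attributes are {AuthorID, DueDate, Shelf} and {AuthorID, DueDate, Shelf}⁺ = {AuthorID, Branch, DueDate, MemberID, Publisher, Shelf}.
Since R1 ⊆ {AuthorID, Branch, DueDate, MemberID, Publisher, Shelf}, the intersection is a superkey of R1; the decomposition is lossless.

Yes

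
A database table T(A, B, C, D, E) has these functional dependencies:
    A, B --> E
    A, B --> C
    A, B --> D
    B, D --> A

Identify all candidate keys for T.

Attributes never on any right-hand side: {B} — every candidate key must contain it.
Closure of {A, B} is {A, B, C, D, E}, the whole schema; {A, B} is a candidate key.
Closure of {B, D} is {A, B, C, D, E}, the whole schema; {B, D} is a candidate key.
Any other superkey properly contains one of these, so there are no further candidate keys.

{A, B}, {B, D}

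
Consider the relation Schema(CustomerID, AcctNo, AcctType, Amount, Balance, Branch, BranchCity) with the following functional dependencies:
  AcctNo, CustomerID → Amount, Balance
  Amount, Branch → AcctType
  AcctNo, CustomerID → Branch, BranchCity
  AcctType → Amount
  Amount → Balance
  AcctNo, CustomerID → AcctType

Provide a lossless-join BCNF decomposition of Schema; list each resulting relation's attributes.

Candidate key of the original relation: {AcctNo, CustomerID}.
Within {AcctNo, AcctType, Amount, Balance, Branch, BranchCity, CustomerID}: {Amount, Branch}⁺ ∩ {AcctNo, AcctType, Amount, Balance, Branch, BranchCity, CustomerID} = {AcctType, Amount, Balance, Branch}, not the whole set, so Amount, Branch → AcctType, Balance violates BCNF; decompose into {AcctType, Amount, Balance, Branch} and {AcctNo, Amount, Branch, BranchCity, CustomerID}.
Within {AcctType, Amount, Balance, Branch}: {AcctType}⁺ ∩ {AcctType, Amount, Balance, Branch} = {AcctType, Amount, Balance}, not the whole set, so AcctType → Amount, Balance violates BCNF; decompose into {AcctType, Amount, Balance} and {AcctType, Branch}.
Within {AcctType, Amount, Balance}: {Amount}⁺ ∩ {AcctType, Amount, Balance} = {Amount, Balance}, not the whole set, so Amount → Balance violates BCNF; decompose into {Amount, Balance} and {AcctType, Amount}.
{Amount, Balance} has no BCNF violation.
{AcctType, Amount} has no BCNF violation.
{AcctType, Branch} has no BCNF violation.
{AcctNo, Amount, Branch, BranchCity, CustomerID} has no BCNF violation.

{AcctNo, Amount, Branch, BranchCity, CustomerID}; {AcctType, Amount}; {AcctType, Branch}; {Amount, Balance}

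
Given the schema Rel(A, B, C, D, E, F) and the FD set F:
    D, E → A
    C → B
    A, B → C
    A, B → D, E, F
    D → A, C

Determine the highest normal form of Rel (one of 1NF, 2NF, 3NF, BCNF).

Candidate keys: {A, B}, {A, C}, {D}. Prime attributes: {A, B, C, D}.
For C → B we have {C}⁺ = {B, C}; {C} is not a superkey, so BCNF fails.
Since {B} ⊆ prime attributes and every other non-superkey FD also has a prime right side, the schema is in 3NF.

3NF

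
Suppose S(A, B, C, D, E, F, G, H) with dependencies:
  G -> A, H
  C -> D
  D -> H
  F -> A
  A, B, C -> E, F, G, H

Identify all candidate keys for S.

{A, B, C}, {B, C, F}, {B, C, G}

Attributes never on any right-hand side: {B, C} — every candidate key must contain all of them.
Closure of {A, B, C} is {A, B, C, D, E, F, G, H}, the whole schema; {A, B, C} is a candidate key.
Closure of {B, C, F} is {A, B, C, D, E, F, G, H}, the whole schema; {B, C, F} is a candidate key.
Closure of {B, C, G} is {A, B, C, D, E, F, G, H}, the whole schema; {B, C, G} is a candidate key.
Any other superkey properly contains one of these, so there are no further candidate keys.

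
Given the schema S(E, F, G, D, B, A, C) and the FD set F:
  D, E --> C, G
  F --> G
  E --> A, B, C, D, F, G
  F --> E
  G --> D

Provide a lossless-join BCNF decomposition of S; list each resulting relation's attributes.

{A, B, C, E, F, G}; {D, G}

Candidate keys of the original relation: {E}, {F}.
{A, B, C, D, E, F, G}: {G} determines {D, G} here but is not a superkey — split on G --> D, giving {D, G} and {A, B, C, E, F, G}.
{D, G} has no BCNF violation.
{A, B, C, E, F, G} has no BCNF violation.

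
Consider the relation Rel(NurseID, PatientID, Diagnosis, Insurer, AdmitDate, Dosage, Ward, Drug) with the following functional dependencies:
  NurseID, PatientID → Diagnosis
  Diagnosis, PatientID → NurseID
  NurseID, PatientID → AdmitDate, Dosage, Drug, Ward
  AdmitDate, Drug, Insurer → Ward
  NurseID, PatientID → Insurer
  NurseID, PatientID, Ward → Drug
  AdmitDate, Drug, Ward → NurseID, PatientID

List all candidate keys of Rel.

{AdmitDate, Drug, Insurer}, {AdmitDate, Drug, Ward}, {Diagnosis, PatientID}, {NurseID, PatientID}

{Diagnosis, PatientID}⁺ = {AdmitDate, Diagnosis, Dosage, Drug, Insurer, NurseID, PatientID, Ward} — all of the relation — so {Diagnosis, PatientID} is a candidate key.
{NurseID, PatientID}⁺ = {AdmitDate, Diagnosis, Dosage, Drug, Insurer, NurseID, PatientID, Ward} — all of the relation — so {NurseID, PatientID} is a candidate key.
{AdmitDate, Drug, Insurer}⁺ = {AdmitDate, Diagnosis, Dosage, Drug, Insurer, NurseID, PatientID, Ward} — all of the relation — so {AdmitDate, Drug, Insurer} is a candidate key.
{AdmitDate, Drug, Ward}⁺ = {AdmitDate, Diagnosis, Dosage, Drug, Insurer, NurseID, PatientID, Ward} — all of the relation — so {AdmitDate, Drug, Ward} is a candidate key.
Any other superkey properly contains one of these, so there are no further candidate keys.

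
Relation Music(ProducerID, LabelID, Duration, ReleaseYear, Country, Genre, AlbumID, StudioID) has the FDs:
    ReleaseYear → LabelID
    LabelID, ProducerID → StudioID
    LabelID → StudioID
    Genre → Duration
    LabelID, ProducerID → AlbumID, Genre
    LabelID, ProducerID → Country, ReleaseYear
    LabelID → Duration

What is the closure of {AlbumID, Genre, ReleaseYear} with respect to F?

Start with {AlbumID, Genre, ReleaseYear}.
ReleaseYear → LabelID applies; add {LabelID} → now {AlbumID, Genre, LabelID, ReleaseYear}.
LabelID → StudioID applies; add {StudioID} → now {AlbumID, Genre, LabelID, ReleaseYear, StudioID}.
Genre → Duration applies; add {Duration} → now {AlbumID, Duration, Genre, LabelID, ReleaseYear, StudioID}.
No further FD applies.

{AlbumID, Duration, Genre, LabelID, ReleaseYear, StudioID}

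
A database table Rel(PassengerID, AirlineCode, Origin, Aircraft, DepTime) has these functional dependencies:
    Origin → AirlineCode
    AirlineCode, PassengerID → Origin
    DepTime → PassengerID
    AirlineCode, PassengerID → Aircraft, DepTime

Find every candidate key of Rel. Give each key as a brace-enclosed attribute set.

{AirlineCode, DepTime}, {AirlineCode, PassengerID}, {DepTime, Origin}, {Origin, PassengerID}

{AirlineCode, DepTime}⁺ = {Aircraft, AirlineCode, DepTime, Origin, PassengerID} — all of the relation — so {AirlineCode, DepTime} is a candidate key.
{AirlineCode, PassengerID}⁺ = {Aircraft, AirlineCode, DepTime, Origin, PassengerID} — all of the relation — so {AirlineCode, PassengerID} is a candidate key.
{DepTime, Origin}⁺ = {Aircraft, AirlineCode, DepTime, Origin, PassengerID} — all of the relation — so {DepTime, Origin} is a candidate key.
{Origin, PassengerID}⁺ = {Aircraft, AirlineCode, DepTime, Origin, PassengerID} — all of the relation — so {Origin, PassengerID} is a candidate key.
Any other superkey properly contains one of these, so there are no further candidate keys.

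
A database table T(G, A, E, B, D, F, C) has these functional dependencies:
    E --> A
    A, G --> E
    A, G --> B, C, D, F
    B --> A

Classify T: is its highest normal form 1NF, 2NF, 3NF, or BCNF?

Candidate keys: {A, G}, {B, G}, {E, G}. Prime attributes: {A, B, E, G}.
For E --> A we have {E}⁺ = {A, E}; {E} is not a superkey, so BCNF fails.
Its right-hand attributes {A} are all prime, as are those of every other non-superkey FD — the relation is in 3NF.

3NF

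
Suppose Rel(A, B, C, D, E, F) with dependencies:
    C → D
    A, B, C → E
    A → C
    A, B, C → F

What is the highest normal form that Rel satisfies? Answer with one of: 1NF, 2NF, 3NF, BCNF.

1NF

Candidate key: {A, B}. Prime attributes: {A, B}.
C → D: {C}⁺ = {C, D}, which is not all of the attributes, so the left side is not a superkey — BCNF is violated.
Because {D} is non-prime and the left side of C → D is not a superkey, the relation is not in 3NF.
Since {A} ⊂ {A, B} and {A}⁺ ⊇ {C, D} with {C, D} non-prime, there is a partial dependency; 2NF fails.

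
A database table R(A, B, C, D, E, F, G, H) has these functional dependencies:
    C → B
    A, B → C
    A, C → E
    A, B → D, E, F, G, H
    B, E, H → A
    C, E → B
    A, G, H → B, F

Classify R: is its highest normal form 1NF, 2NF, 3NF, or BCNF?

Candidate keys: {A, B}, {A, C}, {A, G, H}, {B, E, H}, {C, E, H}. Prime attributes: {A, B, C, E, G, H}.
C → B: {C}⁺ = {B, C}, which is not all of the attributes, so the left side is not a superkey — BCNF is violated.
Since {B} ⊆ prime attributes and every other non-superkey FD also has a prime right side, the schema is in 3NF.

3NF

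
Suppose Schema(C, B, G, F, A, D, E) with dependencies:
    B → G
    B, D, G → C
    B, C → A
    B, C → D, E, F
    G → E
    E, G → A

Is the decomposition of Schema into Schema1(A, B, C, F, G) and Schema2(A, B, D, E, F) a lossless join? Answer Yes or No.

No

Common attributes: {A, B, F}; their closure is {A, B, E, F, G}.
The closure covers neither Schema1 nor Schema2 entirely; the join is not lossless.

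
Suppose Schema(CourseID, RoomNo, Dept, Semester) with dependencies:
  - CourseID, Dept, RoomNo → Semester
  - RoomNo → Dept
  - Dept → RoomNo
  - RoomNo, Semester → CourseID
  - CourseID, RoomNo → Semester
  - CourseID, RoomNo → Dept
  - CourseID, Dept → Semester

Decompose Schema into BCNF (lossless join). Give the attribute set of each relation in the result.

Candidate keys of the original relation: {CourseID, Dept}, {CourseID, RoomNo}, {Dept, Semester}, {RoomNo, Semester}.
Within {CourseID, Dept, RoomNo, Semester}: {RoomNo}⁺ ∩ {CourseID, Dept, RoomNo, Semester} = {Dept, RoomNo}, not the whole set, so RoomNo → Dept violates BCNF; decompose into {Dept, RoomNo} and {CourseID, RoomNo, Semester}.
{Dept, RoomNo}: every determinant is a superkey — BCNF.
{CourseID, RoomNo, Semester}: every determinant is a superkey — BCNF.

{CourseID, RoomNo, Semester}; {Dept, RoomNo}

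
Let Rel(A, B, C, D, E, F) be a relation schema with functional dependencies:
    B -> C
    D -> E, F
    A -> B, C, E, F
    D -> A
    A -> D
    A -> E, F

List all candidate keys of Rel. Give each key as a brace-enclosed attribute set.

{A}, {D}

{A} is a candidate key since {A}⁺ = {A, B, C, D, E, F} covers every attribute.
{D} is a candidate key since {D}⁺ = {A, B, C, D, E, F} covers every attribute.
Any other superkey properly contains one of these, so there are no further candidate keys.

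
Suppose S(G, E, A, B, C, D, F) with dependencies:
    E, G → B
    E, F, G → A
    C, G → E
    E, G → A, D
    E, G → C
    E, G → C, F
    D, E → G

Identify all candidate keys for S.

{C, G}, {D, E}, {E, G}

{C, G}⁺ = {A, B, C, D, E, F, G} — all of the relation — so {C, G} is a candidate key.
{D, E}⁺ = {A, B, C, D, E, F, G} — all of the relation — so {D, E} is a candidate key.
{E, G}⁺ = {A, B, C, D, E, F, G} — all of the relation — so {E, G} is a candidate key.
No proper subset of any of these is a key, and no other minimal superkey exists.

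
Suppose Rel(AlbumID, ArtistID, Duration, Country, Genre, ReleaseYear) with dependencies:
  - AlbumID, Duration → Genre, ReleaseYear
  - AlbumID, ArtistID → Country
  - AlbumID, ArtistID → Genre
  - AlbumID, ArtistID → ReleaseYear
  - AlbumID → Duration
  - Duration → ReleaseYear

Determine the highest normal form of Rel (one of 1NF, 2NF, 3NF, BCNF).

1NF

Candidate key: {AlbumID, ArtistID}. Prime attributes: {AlbumID, ArtistID}.
For AlbumID, Duration → Genre, ReleaseYear we have {AlbumID, Duration}⁺ = {AlbumID, Duration, Genre, ReleaseYear}; {AlbumID, Duration} is not a superkey, so BCNF fails.
Because {Genre, ReleaseYear} are non-prime and the left side of AlbumID, Duration → Genre, ReleaseYear is not a superkey, the relation is not in 3NF.
Since {AlbumID} ⊂ {AlbumID, ArtistID} and {AlbumID}⁺ ⊇ {Duration, Genre, ReleaseYear} with {Duration, Genre, ReleaseYear} non-prime, there is a partial dependency; 2NF fails.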